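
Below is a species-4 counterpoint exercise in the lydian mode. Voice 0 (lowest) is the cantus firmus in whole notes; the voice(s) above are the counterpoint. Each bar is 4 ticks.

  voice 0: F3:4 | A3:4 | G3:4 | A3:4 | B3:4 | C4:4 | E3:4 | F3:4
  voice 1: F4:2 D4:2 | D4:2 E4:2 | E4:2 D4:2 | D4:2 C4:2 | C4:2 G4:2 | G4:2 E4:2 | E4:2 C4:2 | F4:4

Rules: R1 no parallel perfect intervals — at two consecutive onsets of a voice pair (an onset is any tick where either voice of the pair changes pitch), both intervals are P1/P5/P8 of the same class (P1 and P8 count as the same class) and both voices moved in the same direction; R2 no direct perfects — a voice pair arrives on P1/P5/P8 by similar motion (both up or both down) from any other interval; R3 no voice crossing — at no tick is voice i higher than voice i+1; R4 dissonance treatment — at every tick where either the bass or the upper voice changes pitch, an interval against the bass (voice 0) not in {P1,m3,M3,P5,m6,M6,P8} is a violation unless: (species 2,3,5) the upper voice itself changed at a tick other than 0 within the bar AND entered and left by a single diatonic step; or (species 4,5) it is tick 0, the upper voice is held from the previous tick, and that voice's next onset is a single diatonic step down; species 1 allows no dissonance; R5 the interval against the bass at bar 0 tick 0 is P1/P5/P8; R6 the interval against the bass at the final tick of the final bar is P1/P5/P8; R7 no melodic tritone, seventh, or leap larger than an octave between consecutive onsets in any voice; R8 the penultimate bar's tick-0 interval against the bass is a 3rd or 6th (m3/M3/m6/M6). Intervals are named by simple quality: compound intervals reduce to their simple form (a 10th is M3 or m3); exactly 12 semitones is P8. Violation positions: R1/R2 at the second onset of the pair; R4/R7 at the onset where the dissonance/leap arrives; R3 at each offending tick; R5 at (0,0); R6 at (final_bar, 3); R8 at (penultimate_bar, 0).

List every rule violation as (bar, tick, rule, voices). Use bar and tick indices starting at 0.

(1, 0, R4, (0, 1))
(4, 0, R4, (0, 1))
(6, 0, R8, (0, 1))
(7, 0, R2, (0, 1))

bar 0: v0=F3 v1=F4 downbeat P8
bar 1: v0=A3 v1=D4 downbeat P4
bar 2: v0=G3 v1=E4 downbeat M6
bar 3: v0=A3 v1=D4 downbeat P4
bar 4: v0=B3 v1=C4 downbeat m2
bar 5: v0=C4 v1=G4 downbeat P5
bar 6: v0=E3 v1=E4 downbeat P8
bar 7: v0=F3 v1=F4 downbeat P8
  -> R4 @ bar 1 tick 0 v(0, 1): A3/D4 P4 untreated
  -> R4 @ bar 4 tick 0 v(0, 1): B3/C4 m2 untreated
  -> R8 @ bar 6 tick 0 v(0, 1): penult P8 not 3rd/6th
  -> R2 @ bar 7 tick 0 v(0, 1): E3/C4 m6 -> F3/F4 P8 similar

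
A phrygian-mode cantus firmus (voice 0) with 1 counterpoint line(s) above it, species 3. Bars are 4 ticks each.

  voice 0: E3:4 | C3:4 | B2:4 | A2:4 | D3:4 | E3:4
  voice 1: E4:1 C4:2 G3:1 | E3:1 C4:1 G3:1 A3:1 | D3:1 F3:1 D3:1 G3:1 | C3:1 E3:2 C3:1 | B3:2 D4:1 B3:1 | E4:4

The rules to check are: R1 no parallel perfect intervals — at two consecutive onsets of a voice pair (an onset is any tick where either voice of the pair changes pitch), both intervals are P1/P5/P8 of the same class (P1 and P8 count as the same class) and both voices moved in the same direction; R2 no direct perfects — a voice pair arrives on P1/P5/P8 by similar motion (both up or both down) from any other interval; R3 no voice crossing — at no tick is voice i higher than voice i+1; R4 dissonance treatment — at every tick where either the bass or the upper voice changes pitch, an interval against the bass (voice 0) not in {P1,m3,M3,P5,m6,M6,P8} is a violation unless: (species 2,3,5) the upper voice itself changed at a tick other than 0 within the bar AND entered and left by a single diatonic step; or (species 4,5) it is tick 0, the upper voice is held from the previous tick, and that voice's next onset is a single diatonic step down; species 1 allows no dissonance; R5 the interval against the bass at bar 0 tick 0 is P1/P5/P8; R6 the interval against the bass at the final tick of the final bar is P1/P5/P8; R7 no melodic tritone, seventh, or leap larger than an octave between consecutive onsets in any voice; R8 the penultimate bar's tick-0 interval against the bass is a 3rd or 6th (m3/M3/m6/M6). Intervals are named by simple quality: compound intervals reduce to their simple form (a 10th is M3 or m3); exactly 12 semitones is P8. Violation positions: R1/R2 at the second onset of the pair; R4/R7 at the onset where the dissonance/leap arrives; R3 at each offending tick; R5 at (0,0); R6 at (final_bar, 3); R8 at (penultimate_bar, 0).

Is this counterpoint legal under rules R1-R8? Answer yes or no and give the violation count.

No (3 violations)

bar 0: v0=E3 v1=E4 (P8)
bar 1: v0=C3 v1=E3 (M3)
bar 2: v0=B2 v1=D3 (m3)
bar 3: v0=A2 v1=C3 (m3)
bar 4: v0=D3 v1=B3 (M6)
bar 5: v0=E3 v1=E4 (P8)
  R4 @ bar2.1: B2/F3 TT untreated
  R7 @ bar4.0: C3->B3 leap 11st
  R2 @ bar5.0: D3/B3 M6 -> E3/E4 P8 similar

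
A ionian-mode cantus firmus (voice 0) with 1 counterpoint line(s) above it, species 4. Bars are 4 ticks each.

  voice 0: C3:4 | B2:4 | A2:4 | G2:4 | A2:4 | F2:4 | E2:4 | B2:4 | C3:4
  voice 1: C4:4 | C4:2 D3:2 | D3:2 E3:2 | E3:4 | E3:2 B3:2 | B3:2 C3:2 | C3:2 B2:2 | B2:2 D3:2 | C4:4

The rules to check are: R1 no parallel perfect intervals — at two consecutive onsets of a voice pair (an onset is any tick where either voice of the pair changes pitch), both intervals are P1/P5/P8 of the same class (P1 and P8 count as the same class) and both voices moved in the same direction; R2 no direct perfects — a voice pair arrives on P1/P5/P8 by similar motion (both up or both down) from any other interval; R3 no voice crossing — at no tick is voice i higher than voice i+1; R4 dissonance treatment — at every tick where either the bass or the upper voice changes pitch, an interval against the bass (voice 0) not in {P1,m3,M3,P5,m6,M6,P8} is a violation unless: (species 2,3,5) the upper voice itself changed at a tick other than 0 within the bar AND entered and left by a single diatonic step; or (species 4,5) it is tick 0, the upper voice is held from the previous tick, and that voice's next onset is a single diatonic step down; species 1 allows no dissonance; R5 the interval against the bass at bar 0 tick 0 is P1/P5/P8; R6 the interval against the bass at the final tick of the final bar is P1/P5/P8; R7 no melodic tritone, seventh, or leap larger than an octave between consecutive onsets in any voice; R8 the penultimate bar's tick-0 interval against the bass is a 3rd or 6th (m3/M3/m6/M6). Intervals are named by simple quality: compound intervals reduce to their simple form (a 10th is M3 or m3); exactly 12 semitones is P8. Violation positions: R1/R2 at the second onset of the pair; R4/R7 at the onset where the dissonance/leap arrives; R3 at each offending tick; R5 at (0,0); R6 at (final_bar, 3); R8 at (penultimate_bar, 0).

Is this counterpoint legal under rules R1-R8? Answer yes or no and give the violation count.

No (9 violations)

bar 0: v0=C3 v1=C4 (P8)
bar 1: v0=B2 v1=C4 (m2)
bar 2: v0=A2 v1=D3 (P4)
bar 3: v0=G2 v1=E3 (M6)
bar 4: v0=A2 v1=E3 (P5)
bar 5: v0=F2 v1=B3 (TT)
bar 6: v0=E2 v1=C3 (m6)
bar 7: v0=B2 v1=B2 (P1)
bar 8: v0=C3 v1=C4 (P8)
  R4 @ bar1.0: B2/C4 m2 untreated
  R7 @ bar1.2: C4->D3 leap 10st
  R4 @ bar2.0: A2/D3 P4 untreated
  R4 @ bar4.2: A2/B3 M2 untreated
  R4 @ bar5.0: F2/B3 TT untreated
  R7 @ bar5.2: B3->C3 leap 11st
  R8 @ bar7.0: penult P1 not 3rd/6th
  R2 @ bar8.0: B2/D3 m3 -> C3/C4 P8 similar
  R7 @ bar8.0: D3->C4 leap 10st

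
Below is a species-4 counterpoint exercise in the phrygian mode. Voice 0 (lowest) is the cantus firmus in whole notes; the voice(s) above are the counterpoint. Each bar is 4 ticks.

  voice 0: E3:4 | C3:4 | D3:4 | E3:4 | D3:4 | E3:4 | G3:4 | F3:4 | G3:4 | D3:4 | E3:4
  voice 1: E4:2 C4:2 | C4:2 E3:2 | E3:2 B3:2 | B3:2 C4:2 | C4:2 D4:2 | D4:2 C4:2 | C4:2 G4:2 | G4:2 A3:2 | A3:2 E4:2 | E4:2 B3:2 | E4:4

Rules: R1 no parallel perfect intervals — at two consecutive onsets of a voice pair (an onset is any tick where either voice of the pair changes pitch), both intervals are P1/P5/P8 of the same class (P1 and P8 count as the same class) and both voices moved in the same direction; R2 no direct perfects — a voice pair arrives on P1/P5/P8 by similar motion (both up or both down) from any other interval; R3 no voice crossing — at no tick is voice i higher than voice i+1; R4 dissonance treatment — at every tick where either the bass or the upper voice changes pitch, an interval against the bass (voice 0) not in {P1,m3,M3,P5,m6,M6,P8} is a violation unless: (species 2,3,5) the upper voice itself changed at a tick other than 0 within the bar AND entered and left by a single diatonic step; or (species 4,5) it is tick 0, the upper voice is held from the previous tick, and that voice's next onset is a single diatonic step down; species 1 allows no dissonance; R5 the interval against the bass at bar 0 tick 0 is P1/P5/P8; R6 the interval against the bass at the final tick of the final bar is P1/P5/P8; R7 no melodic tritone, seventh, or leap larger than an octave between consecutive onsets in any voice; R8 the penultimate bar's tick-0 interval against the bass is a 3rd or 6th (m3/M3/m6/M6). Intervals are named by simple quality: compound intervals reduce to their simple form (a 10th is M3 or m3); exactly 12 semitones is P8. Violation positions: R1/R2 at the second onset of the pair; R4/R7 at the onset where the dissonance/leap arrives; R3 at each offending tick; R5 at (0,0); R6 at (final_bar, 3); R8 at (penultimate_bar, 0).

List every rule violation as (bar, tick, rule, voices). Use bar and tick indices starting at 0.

(2, 0, R4, (0, 1))
(4, 0, R4, (0, 1))
(6, 0, R4, (0, 1))
(7, 0, R4, (0, 1))
(7, 2, R7, (1,))
(8, 0, R4, (0, 1))
(9, 0, R4, (0, 1))
(9, 0, R8, (0, 1))
(10, 0, R2, (0, 1))

bar 0: v0=E3 v1=E4 downbeat P8
bar 1: v0=C3 v1=C4 downbeat P8
bar 2: v0=D3 v1=E3 downbeat M2
bar 3: v0=E3 v1=B3 downbeat P5
bar 4: v0=D3 v1=C4 downbeat m7
bar 5: v0=E3 v1=D4 downbeat m7
bar 6: v0=G3 v1=C4 downbeat P4
bar 7: v0=F3 v1=G4 downbeat M2
bar 8: v0=G3 v1=A3 downbeat M2
bar 9: v0=D3 v1=E4 downbeat M2
bar 10: v0=E3 v1=E4 downbeat P8
  -> R4 @ bar 2 tick 0 v(0, 1): D3/E3 M2 untreated
  -> R4 @ bar 4 tick 0 v(0, 1): D3/C4 m7 untreated
  -> R4 @ bar 6 tick 0 v(0, 1): G3/C4 P4 untreated
  -> R4 @ bar 7 tick 0 v(0, 1): F3/G4 M2 untreated
  -> R7 @ bar 7 tick 2 v(1,): G4->A3 leap 10st
  -> R4 @ bar 8 tick 0 v(0, 1): G3/A3 M2 untreated
  -> R4 @ bar 9 tick 0 v(0, 1): D3/E4 M2 untreated
  -> R8 @ bar 9 tick 0 v(0, 1): penult M2 not 3rd/6th
  -> R2 @ bar 10 tick 0 v(0, 1): D3/B3 M6 -> E3/E4 P8 similar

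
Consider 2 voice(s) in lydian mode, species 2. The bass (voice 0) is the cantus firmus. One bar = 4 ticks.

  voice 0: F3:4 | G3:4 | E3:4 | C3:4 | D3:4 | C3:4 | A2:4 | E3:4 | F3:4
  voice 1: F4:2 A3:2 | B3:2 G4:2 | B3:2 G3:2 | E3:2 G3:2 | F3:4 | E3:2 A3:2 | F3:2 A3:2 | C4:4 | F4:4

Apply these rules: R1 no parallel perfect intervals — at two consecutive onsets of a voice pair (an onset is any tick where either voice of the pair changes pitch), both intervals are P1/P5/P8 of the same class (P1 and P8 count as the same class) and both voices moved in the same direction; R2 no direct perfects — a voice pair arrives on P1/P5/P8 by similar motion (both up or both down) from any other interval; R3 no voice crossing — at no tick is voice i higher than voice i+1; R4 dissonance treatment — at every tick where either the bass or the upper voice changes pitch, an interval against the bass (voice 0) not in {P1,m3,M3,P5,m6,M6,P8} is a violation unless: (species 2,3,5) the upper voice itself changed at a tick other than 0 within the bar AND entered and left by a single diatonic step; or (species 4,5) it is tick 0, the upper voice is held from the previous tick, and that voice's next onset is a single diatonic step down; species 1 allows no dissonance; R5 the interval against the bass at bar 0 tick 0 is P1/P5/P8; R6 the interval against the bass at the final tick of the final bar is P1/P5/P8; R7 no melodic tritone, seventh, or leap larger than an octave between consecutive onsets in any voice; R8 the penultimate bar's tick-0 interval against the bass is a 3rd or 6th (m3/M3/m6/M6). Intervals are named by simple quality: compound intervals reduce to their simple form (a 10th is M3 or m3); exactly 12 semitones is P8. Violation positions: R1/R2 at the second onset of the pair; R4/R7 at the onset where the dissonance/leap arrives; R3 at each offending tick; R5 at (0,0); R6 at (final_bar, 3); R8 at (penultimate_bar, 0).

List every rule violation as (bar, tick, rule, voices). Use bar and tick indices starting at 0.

(2, 0, R2, (0, 1))
(8, 0, R2, (0, 1))

bar 0: v0=F3 v1=F4 downbeat P8
bar 1: v0=G3 v1=B3 downbeat M3
bar 2: v0=E3 v1=B3 downbeat P5
bar 3: v0=C3 v1=E3 downbeat M3
bar 4: v0=D3 v1=F3 downbeat m3
bar 5: v0=C3 v1=E3 downbeat M3
bar 6: v0=A2 v1=F3 downbeat m6
bar 7: v0=E3 v1=C4 downbeat m6
bar 8: v0=F3 v1=F4 downbeat P8
  -> R2 @ bar 2 tick 0 v(0, 1): G3/G4 P8 -> E3/B3 P5 similar
  -> R2 @ bar 8 tick 0 v(0, 1): E3/C4 m6 -> F3/F4 P8 similar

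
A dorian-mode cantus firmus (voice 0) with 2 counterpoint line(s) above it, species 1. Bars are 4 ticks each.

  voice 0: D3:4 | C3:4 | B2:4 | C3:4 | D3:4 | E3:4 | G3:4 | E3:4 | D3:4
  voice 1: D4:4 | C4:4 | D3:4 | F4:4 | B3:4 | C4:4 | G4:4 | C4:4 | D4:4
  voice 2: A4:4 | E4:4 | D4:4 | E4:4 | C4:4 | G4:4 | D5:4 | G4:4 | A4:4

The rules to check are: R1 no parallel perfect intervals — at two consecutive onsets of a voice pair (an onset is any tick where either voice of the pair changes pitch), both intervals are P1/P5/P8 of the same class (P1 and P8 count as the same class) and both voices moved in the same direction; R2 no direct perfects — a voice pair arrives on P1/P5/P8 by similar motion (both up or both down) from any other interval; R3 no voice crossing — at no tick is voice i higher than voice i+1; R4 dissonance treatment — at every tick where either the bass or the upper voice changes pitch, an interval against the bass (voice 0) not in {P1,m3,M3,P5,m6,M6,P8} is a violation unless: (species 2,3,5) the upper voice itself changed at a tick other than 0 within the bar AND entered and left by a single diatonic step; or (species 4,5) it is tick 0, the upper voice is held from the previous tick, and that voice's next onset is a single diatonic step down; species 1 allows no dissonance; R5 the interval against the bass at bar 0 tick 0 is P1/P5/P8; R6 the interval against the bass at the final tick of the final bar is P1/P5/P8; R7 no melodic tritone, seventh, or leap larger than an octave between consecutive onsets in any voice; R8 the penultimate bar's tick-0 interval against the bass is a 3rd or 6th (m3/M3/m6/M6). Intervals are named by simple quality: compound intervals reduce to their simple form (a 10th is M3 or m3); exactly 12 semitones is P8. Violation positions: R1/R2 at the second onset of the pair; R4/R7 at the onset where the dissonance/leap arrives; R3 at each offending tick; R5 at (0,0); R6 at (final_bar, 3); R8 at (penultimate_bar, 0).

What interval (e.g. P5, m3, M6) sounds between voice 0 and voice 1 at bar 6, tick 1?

voice 0=G3 voice 1=G4 -> P8

P8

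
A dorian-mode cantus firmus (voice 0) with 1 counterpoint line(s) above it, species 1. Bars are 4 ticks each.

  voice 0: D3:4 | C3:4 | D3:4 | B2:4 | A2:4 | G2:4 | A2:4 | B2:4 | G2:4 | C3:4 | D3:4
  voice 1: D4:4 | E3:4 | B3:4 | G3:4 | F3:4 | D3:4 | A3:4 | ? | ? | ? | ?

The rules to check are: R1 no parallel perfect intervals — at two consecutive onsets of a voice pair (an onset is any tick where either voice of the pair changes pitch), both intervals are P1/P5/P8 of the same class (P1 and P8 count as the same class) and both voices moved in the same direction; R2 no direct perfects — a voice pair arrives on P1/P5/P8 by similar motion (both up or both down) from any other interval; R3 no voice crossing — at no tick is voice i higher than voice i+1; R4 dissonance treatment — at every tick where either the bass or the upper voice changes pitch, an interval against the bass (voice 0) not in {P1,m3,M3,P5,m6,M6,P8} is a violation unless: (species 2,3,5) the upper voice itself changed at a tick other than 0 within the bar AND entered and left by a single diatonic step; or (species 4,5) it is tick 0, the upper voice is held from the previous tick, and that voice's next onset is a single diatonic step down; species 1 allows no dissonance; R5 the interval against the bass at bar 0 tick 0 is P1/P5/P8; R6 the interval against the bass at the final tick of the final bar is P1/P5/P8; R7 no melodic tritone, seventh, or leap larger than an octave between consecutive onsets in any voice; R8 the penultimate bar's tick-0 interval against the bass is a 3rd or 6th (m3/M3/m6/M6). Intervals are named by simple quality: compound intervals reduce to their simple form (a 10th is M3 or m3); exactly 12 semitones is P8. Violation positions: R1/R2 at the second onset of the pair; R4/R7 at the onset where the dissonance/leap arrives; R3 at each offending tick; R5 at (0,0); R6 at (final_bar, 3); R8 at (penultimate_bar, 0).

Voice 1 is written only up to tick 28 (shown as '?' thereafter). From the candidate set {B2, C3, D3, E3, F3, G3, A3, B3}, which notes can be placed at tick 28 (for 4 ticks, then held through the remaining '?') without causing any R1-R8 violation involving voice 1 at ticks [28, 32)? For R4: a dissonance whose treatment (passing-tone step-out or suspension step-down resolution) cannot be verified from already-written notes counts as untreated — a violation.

B2: violates R7
C3: violates R4
D3: legal
E3: violates R4
F3: violates R4
G3: legal
A3: violates R4
B3: violates R1

{D3, G3}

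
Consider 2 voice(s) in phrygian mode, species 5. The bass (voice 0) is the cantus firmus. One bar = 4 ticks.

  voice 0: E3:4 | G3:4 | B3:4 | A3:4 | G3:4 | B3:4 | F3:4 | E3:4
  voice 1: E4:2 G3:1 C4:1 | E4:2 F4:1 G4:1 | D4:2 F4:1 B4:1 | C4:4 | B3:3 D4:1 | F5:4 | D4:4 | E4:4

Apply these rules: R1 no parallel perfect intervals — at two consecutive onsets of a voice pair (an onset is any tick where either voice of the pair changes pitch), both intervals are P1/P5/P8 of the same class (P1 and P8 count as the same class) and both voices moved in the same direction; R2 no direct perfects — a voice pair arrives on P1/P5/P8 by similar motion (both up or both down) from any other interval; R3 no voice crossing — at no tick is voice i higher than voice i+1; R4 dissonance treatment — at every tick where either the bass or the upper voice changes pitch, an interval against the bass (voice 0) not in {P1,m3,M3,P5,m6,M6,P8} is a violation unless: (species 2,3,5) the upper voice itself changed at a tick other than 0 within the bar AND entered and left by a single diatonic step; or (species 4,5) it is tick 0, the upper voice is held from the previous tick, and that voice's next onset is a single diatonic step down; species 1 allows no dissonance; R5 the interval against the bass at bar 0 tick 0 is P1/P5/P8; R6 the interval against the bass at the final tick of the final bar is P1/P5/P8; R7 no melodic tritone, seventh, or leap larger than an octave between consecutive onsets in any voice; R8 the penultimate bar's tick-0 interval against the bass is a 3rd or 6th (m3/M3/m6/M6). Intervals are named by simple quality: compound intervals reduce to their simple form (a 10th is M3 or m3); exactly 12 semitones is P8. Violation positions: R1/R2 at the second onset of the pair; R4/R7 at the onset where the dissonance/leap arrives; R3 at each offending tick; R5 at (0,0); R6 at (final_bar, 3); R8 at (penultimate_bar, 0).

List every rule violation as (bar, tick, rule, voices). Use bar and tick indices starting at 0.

bar 0: v0=E3 v1=E4 downbeat P8
bar 1: v0=G3 v1=E4 downbeat M6
bar 2: v0=B3 v1=D4 downbeat m3
bar 3: v0=A3 v1=C4 downbeat m3
bar 4: v0=G3 v1=B3 downbeat M3
bar 5: v0=B3 v1=F5 downbeat TT
bar 6: v0=F3 v1=D4 downbeat M6
bar 7: v0=E3 v1=E4 downbeat P8
  -> R4 @ bar 2 tick 2 v(0, 1): B3/F4 TT untreated
  -> R7 @ bar 2 tick 3 v(1,): F4->B4 leap 6st
  -> R7 @ bar 3 tick 0 v(1,): B4->C4 leap 11st
  -> R4 @ bar 5 tick 0 v(0, 1): B3/F5 TT untreated
  -> R7 @ bar 5 tick 0 v(1,): D4->F5 leap 15st
  -> R7 @ bar 6 tick 0 v(0,): B3->F3 leap 6st
  -> R7 @ bar 6 tick 0 v(1,): F5->D4 leap 15st

(2, 2, R4, (0, 1))
(2, 3, R7, (1,))
(3, 0, R7, (1,))
(5, 0, R4, (0, 1))
(5, 0, R7, (1,))
(6, 0, R7, (0,))
(6, 0, R7, (1,))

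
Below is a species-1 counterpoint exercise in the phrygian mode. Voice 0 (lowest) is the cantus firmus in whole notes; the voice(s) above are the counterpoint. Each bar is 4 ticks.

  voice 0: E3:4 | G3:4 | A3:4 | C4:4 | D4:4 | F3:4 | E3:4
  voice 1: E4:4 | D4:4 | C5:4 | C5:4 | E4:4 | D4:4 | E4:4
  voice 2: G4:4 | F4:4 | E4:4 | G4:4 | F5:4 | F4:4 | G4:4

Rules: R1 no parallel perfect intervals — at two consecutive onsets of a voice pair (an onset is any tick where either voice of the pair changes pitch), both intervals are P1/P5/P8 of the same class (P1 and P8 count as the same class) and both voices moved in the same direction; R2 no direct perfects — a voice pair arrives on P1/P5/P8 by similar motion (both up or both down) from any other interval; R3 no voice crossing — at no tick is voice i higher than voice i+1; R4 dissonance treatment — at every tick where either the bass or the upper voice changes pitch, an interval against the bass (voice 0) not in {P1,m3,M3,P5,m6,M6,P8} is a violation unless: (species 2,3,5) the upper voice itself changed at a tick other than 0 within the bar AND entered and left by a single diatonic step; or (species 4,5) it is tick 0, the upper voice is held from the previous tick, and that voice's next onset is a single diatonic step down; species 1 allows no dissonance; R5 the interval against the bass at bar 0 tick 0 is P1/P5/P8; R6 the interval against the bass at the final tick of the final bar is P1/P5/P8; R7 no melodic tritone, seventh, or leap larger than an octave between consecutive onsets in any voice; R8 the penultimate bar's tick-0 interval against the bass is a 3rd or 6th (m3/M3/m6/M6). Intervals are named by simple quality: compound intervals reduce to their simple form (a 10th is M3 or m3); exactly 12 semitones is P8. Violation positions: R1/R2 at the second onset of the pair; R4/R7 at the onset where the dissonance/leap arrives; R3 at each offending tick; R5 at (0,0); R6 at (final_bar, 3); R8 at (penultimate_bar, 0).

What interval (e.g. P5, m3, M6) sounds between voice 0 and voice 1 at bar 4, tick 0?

M2

voice 0=D4 voice 1=E4 -> M2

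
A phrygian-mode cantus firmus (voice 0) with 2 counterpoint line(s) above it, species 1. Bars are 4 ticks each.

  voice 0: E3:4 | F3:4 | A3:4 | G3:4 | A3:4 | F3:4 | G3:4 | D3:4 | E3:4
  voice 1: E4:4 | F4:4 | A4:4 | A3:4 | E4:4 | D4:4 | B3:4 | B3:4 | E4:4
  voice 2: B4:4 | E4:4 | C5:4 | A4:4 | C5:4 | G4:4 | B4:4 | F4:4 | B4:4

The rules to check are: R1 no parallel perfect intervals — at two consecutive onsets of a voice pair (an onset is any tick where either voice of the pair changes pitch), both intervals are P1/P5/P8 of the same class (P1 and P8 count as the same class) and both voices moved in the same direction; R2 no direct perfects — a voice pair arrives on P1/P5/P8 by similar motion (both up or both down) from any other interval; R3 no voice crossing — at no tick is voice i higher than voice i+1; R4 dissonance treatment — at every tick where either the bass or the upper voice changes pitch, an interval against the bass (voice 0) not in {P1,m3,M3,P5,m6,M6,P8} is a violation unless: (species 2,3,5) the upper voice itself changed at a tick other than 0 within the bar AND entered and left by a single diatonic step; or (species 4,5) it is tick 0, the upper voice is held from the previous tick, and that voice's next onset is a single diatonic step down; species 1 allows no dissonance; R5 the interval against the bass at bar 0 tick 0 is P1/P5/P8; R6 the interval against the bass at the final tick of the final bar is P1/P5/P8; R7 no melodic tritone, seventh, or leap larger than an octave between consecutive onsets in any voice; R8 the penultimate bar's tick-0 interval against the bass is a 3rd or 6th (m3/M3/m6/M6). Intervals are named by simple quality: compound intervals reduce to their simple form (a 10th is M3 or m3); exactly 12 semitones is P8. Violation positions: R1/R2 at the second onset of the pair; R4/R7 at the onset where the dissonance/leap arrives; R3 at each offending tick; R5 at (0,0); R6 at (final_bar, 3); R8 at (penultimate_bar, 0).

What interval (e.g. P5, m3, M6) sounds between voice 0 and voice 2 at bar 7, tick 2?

m3

voice 0=D3 voice 2=F4 -> m3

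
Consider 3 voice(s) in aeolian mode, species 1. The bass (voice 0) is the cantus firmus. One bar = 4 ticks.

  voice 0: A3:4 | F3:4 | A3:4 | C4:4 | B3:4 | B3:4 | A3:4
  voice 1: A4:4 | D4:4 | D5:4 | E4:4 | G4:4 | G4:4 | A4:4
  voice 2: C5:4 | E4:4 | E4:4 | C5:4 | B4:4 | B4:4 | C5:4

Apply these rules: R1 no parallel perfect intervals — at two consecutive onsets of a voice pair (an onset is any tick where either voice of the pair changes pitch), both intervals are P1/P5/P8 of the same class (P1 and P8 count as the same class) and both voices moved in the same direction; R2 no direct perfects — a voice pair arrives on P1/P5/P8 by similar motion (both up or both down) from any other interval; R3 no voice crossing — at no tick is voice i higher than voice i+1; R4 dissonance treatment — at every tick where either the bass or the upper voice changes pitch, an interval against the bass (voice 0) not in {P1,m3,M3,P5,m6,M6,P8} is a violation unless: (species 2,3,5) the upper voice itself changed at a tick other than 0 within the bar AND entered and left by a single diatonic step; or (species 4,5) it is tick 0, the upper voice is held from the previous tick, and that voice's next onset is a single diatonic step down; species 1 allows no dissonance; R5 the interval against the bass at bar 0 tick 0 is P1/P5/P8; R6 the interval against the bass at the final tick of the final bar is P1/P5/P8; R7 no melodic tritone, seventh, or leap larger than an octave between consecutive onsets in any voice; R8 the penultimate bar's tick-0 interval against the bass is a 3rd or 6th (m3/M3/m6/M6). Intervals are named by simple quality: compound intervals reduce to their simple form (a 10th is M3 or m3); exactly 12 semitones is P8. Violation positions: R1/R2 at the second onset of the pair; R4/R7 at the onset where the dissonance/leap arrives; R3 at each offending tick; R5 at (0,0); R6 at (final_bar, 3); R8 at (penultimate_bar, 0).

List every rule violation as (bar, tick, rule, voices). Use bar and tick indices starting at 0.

(0, 0, R5, (0, 2))
(1, 0, R4, (0, 2))
(2, 0, R3, (1, 2))
(2, 0, R4, (0, 1))
(2, 1, R3, (1, 2))
(2, 2, R3, (1, 2))
(2, 3, R3, (1, 2))
(3, 0, R2, (0, 2))
(3, 0, R7, (1,))
(4, 0, R1, (0, 2))
(5, 0, R8, (0, 2))
(6, 3, R6, (0, 2))

bar 0: v0=A3 v1=A4 v2=C5 downbeat m3
bar 1: v0=F3 v1=D4 v2=E4 downbeat M7
bar 2: v0=A3 v1=D5 v2=E4 downbeat P5
bar 3: v0=C4 v1=E4 v2=C5 downbeat P8
bar 4: v0=B3 v1=G4 v2=B4 downbeat P8
bar 5: v0=B3 v1=G4 v2=B4 downbeat P8
bar 6: v0=A3 v1=A4 v2=C5 downbeat m3
  -> R5 @ bar 0 tick 0 v(0, 2): opens on m3
  -> R4 @ bar 1 tick 0 v(0, 2): F3/E4 M7 untreated
  -> R3 @ bar 2 tick 0 v(1, 2): D5 above E4
  -> R4 @ bar 2 tick 0 v(0, 1): A3/D5 P4 untreated
  -> R3 @ bar 2 tick 1 v(1, 2): D5 above E4
  -> R3 @ bar 2 tick 2 v(1, 2): D5 above E4
  -> R3 @ bar 2 tick 3 v(1, 2): D5 above E4
  -> R2 @ bar 3 tick 0 v(0, 2): A3/E4 P5 -> C4/C5 P8 similar
  -> R7 @ bar 3 tick 0 v(1,): D5->E4 leap 10st
  -> R1 @ bar 4 tick 0 v(0, 2): C4/C5 P8 -> B3/B4 P8 similar
  -> R8 @ bar 5 tick 0 v(0, 2): penult P8 not 3rd/6th
  -> R6 @ bar 6 tick 3 v(0, 2): closes on m3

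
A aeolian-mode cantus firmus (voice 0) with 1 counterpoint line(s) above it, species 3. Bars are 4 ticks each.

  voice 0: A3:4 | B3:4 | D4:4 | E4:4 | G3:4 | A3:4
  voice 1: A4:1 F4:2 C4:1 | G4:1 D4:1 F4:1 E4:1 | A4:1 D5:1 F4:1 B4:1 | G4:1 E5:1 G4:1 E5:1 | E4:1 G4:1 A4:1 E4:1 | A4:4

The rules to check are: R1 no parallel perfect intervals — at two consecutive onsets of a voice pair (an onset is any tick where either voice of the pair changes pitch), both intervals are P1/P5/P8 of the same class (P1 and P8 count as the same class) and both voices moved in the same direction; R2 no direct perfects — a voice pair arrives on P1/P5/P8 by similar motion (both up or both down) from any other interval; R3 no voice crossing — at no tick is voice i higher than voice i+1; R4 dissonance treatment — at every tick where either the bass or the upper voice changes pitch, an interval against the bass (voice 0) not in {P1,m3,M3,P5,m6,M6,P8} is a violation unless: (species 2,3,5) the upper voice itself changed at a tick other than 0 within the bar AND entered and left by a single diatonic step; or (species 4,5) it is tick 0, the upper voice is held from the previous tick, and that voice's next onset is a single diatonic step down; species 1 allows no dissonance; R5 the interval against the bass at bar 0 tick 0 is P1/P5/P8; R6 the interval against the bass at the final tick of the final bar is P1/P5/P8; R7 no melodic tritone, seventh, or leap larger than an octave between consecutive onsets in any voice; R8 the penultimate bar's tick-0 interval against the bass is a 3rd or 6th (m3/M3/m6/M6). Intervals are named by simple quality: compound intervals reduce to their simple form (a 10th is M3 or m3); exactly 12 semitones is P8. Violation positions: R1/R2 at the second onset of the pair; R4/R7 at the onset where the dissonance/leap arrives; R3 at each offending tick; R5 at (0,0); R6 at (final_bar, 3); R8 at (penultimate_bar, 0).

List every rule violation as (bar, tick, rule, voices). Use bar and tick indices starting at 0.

bar 0: v0=A3 v1=A4 downbeat P8
bar 1: v0=B3 v1=G4 downbeat m6
bar 2: v0=D4 v1=A4 downbeat P5
bar 3: v0=E4 v1=G4 downbeat m3
bar 4: v0=G3 v1=E4 downbeat M6
bar 5: v0=A3 v1=A4 downbeat P8
  -> R4 @ bar 1 tick 2 v(0, 1): B3/F4 TT untreated
  -> R4 @ bar 1 tick 3 v(0, 1): B3/E4 P4 untreated
  -> R2 @ bar 2 tick 0 v(0, 1): B3/E4 P4 -> D4/A4 P5 similar
  -> R7 @ bar 2 tick 3 v(1,): F4->B4 leap 6st
  -> R4 @ bar 4 tick 2 v(0, 1): G3/A4 M2 untreated
  -> R2 @ bar 5 tick 0 v(0, 1): G3/E4 M6 -> A3/A4 P8 similar

(1, 2, R4, (0, 1))
(1, 3, R4, (0, 1))
(2, 0, R2, (0, 1))
(2, 3, R7, (1,))
(4, 2, R4, (0, 1))
(5, 0, R2, (0, 1))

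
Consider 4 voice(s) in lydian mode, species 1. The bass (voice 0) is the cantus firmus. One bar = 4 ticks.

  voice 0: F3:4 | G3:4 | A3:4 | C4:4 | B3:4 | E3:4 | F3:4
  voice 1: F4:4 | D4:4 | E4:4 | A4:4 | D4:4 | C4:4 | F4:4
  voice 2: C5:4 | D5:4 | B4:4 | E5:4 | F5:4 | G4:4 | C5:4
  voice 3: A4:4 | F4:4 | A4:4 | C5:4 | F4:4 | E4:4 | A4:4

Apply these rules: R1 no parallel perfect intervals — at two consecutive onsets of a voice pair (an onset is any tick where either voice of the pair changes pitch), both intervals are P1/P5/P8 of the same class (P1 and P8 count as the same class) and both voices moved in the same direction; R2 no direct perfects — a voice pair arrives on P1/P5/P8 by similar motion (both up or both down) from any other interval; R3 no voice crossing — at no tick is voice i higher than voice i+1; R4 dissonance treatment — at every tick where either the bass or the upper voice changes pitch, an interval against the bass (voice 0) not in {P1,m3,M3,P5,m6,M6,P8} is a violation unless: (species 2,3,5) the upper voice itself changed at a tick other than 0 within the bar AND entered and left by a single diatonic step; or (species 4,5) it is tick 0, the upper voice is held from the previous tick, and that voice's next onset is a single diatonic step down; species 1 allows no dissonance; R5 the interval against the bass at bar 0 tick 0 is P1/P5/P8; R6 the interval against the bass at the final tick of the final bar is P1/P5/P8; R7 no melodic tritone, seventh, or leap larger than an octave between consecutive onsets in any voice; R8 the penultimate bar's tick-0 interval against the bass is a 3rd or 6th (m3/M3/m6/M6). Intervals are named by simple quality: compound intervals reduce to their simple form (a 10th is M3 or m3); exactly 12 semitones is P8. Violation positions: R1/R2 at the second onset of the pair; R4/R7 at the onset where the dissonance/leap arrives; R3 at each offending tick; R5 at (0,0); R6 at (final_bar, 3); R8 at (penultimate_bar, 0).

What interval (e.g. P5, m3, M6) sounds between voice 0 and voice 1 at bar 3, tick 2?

M6

voice 0=C4 voice 1=A4 -> M6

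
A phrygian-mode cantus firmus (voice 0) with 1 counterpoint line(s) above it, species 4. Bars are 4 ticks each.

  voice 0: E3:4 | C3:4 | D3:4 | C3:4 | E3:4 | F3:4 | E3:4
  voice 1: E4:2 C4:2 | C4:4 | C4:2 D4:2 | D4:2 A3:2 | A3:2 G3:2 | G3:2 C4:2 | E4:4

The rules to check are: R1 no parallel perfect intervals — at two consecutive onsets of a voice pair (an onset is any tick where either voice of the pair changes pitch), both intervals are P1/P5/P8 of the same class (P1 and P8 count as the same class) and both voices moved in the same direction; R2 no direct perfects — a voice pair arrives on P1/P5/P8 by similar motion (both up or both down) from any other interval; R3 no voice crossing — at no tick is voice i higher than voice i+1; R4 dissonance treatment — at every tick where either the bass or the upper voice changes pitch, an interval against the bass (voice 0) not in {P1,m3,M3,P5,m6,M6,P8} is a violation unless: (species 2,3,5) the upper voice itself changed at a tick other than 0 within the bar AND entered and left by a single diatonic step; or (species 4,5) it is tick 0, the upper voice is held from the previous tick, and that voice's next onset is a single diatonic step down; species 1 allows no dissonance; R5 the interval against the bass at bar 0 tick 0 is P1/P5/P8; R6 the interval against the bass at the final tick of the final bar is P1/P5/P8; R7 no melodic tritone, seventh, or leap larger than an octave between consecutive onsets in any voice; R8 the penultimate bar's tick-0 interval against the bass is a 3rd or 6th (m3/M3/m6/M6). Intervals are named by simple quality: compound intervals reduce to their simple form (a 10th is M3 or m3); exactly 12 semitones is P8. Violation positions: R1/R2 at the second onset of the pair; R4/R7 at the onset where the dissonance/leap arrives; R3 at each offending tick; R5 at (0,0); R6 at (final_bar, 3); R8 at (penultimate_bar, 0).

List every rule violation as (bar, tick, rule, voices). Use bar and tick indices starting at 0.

bar 0: v0=E3 v1=E4 downbeat P8
bar 1: v0=C3 v1=C4 downbeat P8
bar 2: v0=D3 v1=C4 downbeat m7
bar 3: v0=C3 v1=D4 downbeat M2
bar 4: v0=E3 v1=A3 downbeat P4
bar 5: v0=F3 v1=G3 downbeat M2
bar 6: v0=E3 v1=E4 downbeat P8
  -> R4 @ bar 2 tick 0 v(0, 1): D3/C4 m7 untreated
  -> R4 @ bar 3 tick 0 v(0, 1): C3/D4 M2 untreated
  -> R4 @ bar 5 tick 0 v(0, 1): F3/G3 M2 untreated
  -> R8 @ bar 5 tick 0 v(0, 1): penult M2 not 3rd/6th

(2, 0, R4, (0, 1))
(3, 0, R4, (0, 1))
(5, 0, R4, (0, 1))
(5, 0, R8, (0, 1))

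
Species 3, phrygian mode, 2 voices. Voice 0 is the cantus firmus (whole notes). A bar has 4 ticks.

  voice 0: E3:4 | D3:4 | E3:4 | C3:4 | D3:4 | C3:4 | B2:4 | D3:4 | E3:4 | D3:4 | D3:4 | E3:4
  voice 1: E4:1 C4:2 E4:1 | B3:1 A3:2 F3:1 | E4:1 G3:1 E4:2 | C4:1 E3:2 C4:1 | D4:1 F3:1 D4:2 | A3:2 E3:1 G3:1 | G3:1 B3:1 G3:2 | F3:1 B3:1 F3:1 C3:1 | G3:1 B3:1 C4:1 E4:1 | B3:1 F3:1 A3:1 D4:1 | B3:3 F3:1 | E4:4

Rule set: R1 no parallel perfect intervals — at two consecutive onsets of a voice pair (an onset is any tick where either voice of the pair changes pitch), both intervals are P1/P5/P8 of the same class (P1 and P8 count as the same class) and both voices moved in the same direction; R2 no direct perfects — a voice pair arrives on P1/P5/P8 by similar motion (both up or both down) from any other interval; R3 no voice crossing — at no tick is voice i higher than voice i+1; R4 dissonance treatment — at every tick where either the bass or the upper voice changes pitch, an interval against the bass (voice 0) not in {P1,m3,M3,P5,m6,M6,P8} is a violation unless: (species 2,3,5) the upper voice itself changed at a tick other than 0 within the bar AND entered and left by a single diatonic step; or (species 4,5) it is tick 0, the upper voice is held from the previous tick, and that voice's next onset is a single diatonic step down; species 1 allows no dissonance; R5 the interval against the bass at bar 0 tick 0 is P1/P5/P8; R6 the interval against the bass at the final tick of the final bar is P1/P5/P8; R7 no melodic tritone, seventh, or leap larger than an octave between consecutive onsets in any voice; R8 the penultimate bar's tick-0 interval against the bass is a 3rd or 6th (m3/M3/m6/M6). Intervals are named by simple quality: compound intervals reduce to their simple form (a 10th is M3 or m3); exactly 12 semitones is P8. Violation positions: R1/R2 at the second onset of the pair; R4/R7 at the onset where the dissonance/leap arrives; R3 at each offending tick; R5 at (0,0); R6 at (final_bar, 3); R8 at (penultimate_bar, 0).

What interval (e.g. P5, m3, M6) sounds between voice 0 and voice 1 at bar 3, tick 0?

voice 0=C3 voice 1=C4 -> P8

P8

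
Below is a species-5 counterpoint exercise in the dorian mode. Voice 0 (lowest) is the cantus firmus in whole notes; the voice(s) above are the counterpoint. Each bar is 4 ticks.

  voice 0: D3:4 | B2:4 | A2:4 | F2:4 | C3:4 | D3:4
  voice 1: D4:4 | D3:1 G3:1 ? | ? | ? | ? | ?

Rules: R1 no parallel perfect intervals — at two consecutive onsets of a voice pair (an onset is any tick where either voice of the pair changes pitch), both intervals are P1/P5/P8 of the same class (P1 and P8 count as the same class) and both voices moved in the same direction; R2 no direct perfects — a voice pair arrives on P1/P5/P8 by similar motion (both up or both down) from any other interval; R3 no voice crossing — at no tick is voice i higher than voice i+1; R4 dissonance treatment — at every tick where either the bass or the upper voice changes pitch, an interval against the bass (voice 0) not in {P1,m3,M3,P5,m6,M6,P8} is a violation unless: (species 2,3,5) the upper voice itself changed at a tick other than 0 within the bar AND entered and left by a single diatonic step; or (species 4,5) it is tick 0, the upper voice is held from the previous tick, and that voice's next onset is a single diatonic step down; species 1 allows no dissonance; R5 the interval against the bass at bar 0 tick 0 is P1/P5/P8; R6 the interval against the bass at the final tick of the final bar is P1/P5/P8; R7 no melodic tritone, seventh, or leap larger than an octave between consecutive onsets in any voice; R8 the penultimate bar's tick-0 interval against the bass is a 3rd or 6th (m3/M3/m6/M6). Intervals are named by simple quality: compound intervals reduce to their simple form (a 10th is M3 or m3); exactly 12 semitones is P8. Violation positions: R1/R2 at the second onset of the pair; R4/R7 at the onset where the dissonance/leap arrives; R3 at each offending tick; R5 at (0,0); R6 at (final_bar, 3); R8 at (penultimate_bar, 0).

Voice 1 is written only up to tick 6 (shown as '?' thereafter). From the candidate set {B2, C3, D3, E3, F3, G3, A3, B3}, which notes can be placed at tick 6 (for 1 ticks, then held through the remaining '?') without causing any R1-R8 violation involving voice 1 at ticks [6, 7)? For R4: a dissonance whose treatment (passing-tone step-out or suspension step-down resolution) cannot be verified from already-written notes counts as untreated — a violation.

{B2, B3, D3, G3}

B2: legal
C3: violates R4
D3: legal
E3: violates R4
F3: violates R4
G3: legal
A3: violates R4
B3: legal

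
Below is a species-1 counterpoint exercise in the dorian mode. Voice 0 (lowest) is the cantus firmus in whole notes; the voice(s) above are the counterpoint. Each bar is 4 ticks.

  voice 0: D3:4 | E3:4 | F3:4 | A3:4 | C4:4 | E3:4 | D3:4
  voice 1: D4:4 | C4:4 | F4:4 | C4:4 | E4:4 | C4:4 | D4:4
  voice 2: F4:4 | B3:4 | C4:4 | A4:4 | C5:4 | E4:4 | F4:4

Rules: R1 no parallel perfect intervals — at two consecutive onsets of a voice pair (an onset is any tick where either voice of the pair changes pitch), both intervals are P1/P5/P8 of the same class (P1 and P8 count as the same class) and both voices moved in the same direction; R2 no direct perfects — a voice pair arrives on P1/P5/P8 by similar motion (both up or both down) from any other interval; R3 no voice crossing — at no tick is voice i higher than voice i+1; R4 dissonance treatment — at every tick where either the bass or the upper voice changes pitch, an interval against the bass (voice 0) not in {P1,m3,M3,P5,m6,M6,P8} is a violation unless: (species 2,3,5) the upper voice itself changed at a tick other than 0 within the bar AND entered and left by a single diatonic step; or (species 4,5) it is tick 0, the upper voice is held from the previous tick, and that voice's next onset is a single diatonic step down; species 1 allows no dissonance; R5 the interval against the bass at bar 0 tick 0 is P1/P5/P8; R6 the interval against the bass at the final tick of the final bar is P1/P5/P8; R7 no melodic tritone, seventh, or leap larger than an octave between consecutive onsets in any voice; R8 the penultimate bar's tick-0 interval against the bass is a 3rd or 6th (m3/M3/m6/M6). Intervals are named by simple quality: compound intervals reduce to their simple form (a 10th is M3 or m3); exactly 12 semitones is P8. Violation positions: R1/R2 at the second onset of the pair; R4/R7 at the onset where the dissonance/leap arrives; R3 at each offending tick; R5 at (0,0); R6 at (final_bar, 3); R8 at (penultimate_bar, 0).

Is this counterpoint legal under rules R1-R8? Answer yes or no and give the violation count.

bar 0: v0=D3 v1=D4 v2=F4 (m3)
bar 1: v0=E3 v1=C4 v2=B3 (P5)
bar 2: v0=F3 v1=F4 v2=C4 (P5)
bar 3: v0=A3 v1=C4 v2=A4 (P8)
bar 4: v0=C4 v1=E4 v2=C5 (P8)
bar 5: v0=E3 v1=C4 v2=E4 (P8)
bar 6: v0=D3 v1=D4 v2=F4 (m3)
  R5 @ bar0.0: opens on m3
  R3 @ bar1.0: C4 above B3
  R7 @ bar1.0: F4->B3 leap 6st
  R3 @ bar1.1: C4 above B3
  R3 @ bar1.2: C4 above B3
  R3 @ bar1.3: C4 above B3
  R1 @ bar2.0: E3/B3 P5 -> F3/C4 P5 similar
  R2 @ bar2.0: E3/C4 m6 -> F3/F4 P8 similar
  R3 @ bar2.0: F4 above C4
  R3 @ bar2.1: F4 above C4
  R3 @ bar2.2: F4 above C4
  R3 @ bar2.3: F4 above C4
  R2 @ bar3.0: F3/C4 P5 -> A3/A4 P8 similar
  R1 @ bar4.0: A3/A4 P8 -> C4/C5 P8 similar
  R1 @ bar5.0: C4/C5 P8 -> E3/E4 P8 similar
  R8 @ bar5.0: penult P8 not 3rd/6th
  R6 @ bar6.3: closes on m3

No (17 violations)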